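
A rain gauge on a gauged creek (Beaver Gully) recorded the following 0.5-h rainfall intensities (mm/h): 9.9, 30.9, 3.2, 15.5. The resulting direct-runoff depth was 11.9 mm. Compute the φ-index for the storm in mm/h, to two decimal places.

φ ≈ 11.30 mm/h

Only the 2 blocks with intensity above φ contribute runoff: 30.9, 15.5 mm/h.
Σ(I−φ)·Δt = d  ⇒  (30.9+15.5 − 2φ)·0.5 = 11.9
φ = (46.40 − 11.9/0.5) / 2 = 11.30 mm/h.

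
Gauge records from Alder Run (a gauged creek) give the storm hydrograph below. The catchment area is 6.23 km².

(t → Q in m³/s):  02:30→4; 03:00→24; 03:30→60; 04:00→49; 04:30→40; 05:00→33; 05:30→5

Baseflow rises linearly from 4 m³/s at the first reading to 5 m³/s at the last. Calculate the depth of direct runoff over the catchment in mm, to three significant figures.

d ≈ 53.0 mm

Direct runoff: 0.00, 19.83, 55.67, 44.50, 35.33, 28.17, 0.00 m³/s; ΣQ_DR = 183.5 m³/s.
V = ΣQ_DR · Δt = 183.5 × 1800 s = 3.303 × 10^5 m³.
Over A = 6.23 km², depth = V / A = 53.0 mm.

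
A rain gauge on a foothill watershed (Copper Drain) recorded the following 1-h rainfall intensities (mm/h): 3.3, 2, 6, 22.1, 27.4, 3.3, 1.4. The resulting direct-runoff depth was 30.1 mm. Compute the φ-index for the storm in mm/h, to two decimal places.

φ ≈ 9.70 mm/h

Only the 2 blocks with intensity above φ contribute runoff: 22.1, 27.4 mm/h.
Σ(I−φ)·Δt = d  ⇒  (22.1+27.4 − 2φ)·1 = 30.1
φ = (49.50 − 30.1/1) / 2 = 9.70 mm/h.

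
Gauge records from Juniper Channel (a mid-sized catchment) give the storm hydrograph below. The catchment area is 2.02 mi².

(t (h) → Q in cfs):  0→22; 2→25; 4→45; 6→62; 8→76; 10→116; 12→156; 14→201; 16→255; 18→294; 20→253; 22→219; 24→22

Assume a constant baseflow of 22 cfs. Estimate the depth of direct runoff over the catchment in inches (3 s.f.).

Direct runoff: 0.0, 3.0, 23.0, 40.0, 54.0, 94.0, 134.0, 179.0, 233.0, 272.0, 231.0, 197.0, 0.0 cfs; ΣQ_DR = 1460 cfs.
V = ΣQ_DR · Δt = 1460 × 7200 s = 1.051 × 10^7 ft³.
Over A = 2.02 mi², depth = V / A = 2.24 in.

d ≈ 2.24 in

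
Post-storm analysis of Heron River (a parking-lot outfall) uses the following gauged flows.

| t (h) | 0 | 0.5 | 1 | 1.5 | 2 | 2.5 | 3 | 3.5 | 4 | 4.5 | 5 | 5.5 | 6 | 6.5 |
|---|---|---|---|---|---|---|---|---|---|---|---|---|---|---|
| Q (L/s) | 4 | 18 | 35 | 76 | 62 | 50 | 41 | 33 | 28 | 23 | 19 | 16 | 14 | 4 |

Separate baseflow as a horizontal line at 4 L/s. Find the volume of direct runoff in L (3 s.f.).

Direct-runoff ordinates (Q − Q_b): 0.0, 14.0, 31.0, 72.0, 58.0, 46.0, 37.0, 29.0, 24.0, 19.0, 15.0, 12.0, 10.0, 0.0 L/s.
ΣQ_DR = 367.0 L/s.
With Δt = 0.5 h = 1800 s, V = ΣQ_DR · Δt = 367.0 × 1800 = 6.61 × 10^5 L.

V ≈ 6.61 × 10^5 L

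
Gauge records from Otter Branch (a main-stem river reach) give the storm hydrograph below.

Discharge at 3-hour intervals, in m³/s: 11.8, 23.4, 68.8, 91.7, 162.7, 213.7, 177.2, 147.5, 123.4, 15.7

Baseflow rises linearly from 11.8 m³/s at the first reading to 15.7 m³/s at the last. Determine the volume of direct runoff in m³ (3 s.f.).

Direct-runoff ordinates (Q − Q_b): 0.00, 11.17, 56.13, 78.60, 149.17, 199.73, 162.80, 132.67, 108.13, 0.00 m³/s.
ΣQ_DR = 898.4 m³/s.
With Δt = 3 h = 10800 s, V = ΣQ_DR · Δt = 898.4 × 10800 = 9.70 × 10^6 m³.

V ≈ 9.70 × 10^6 m³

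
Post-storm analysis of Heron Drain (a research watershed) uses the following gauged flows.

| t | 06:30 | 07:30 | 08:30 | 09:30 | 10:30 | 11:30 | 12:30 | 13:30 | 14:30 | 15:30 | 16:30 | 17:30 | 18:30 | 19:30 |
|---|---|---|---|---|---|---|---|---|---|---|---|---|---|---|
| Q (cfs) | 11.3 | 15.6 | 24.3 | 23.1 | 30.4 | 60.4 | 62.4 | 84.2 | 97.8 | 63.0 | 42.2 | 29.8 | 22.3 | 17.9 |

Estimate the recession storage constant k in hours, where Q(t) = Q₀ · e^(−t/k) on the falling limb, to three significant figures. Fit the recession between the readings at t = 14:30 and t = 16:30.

k ≈ 2.38 h

On the falling limb, Q drops from 97.8 to 42.2 cfs between t = 14:30 and t = 16:30 (Δt = 2 h).
k = −Δt / ln(Q₂/Q₁) = −2 / ln(42.2/97.8) = 2.38 h.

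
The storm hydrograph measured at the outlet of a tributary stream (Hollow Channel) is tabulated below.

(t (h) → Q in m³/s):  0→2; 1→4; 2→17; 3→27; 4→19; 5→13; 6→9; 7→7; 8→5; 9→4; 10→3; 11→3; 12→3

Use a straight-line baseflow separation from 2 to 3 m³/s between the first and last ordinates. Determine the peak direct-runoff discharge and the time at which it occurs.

Subtracting baseflow gives direct-runoff ordinates: 0.00, 1.92, 14.83, 24.75, 16.67, 10.58, 6.50, 4.42, 2.33, 1.25, 0.17, 0.08, 0.00 m³/s.
The maximum is 24.75 m³/s, occurring at the reading for t = 3 h.

Q_p = 24.75 m³/s at t = 3 h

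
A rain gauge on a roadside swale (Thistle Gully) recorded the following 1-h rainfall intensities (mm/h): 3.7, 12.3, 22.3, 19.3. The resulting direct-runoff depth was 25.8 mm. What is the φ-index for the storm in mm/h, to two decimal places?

Only the 3 blocks with intensity above φ contribute runoff: 12.3, 22.3, 19.3 mm/h.
Σ(I−φ)·Δt = d  ⇒  (12.3+22.3+19.3 − 3φ)·1 = 25.8
φ = (53.90 − 25.8/1) / 3 = 9.37 mm/h.

φ ≈ 9.37 mm/h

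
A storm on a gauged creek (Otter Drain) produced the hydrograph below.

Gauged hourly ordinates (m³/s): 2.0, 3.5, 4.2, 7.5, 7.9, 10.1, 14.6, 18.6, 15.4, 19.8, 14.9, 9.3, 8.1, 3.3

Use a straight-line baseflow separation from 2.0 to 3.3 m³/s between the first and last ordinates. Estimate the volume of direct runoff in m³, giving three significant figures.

Direct-runoff ordinates (Q − Q_b): 0.00, 1.40, 2.00, 5.20, 5.50, 7.60, 12.00, 15.90, 12.60, 16.90, 11.90, 6.20, 4.90, 0.00 m³/s.
ΣQ_DR = 102.1 m³/s.
With Δt = 1 h = 3600 s, V = ΣQ_DR · Δt = 102.1 × 3600 = 3.68 × 10^5 m³.

V ≈ 3.68 × 10^5 m³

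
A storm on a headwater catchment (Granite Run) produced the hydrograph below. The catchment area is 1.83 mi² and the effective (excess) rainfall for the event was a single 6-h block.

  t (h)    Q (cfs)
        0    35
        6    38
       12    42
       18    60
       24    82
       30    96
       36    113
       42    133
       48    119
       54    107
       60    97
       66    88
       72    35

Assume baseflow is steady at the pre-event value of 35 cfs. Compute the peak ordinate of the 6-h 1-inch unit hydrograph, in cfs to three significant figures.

Direct runoff: 0.0, 3.0, 7.0, 25.0, 47.0, 61.0, 78.0, 98.0, 84.0, 72.0, 62.0, 53.0, 0.0 cfs; ΣQ_DR = 590.0 cfs, peak = 98.0 cfs.
Runoff depth d = ΣQ_DR·Δt / A = 590.0 × 21600 / (1.83 mi²) = 2.998 in.
The 1-inch UH is the DRH scaled by (1 in)/d, so U_p = 98.0 × 1/2.998 = 32.7 cfs.

U_p ≈ 32.7 cfs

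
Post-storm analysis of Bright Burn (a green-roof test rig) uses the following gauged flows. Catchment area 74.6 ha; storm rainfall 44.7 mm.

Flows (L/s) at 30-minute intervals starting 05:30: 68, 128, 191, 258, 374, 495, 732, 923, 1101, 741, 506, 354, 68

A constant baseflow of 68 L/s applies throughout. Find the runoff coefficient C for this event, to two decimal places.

ΣQ_DR = 5055 L/s; V = ΣQ_DR·Δt = 9.099 × 10^6 L.
Runoff depth d = V / A = 12.20 mm.
C = d / P = 12.20 / 44.7 = 0.27.

C ≈ 0.27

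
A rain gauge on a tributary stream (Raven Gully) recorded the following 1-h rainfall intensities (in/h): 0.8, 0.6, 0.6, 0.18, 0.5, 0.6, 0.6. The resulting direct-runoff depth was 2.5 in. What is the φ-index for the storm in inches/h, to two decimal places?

φ ≈ 0.20 in/h

Only the 6 blocks with intensity above φ contribute runoff: 0.8, 0.6, 0.6, 0.5, 0.6, 0.6 in/h.
Σ(I−φ)·Δt = d  ⇒  (0.8+0.6+0.6+0.5+0.6+0.6 − 6φ)·1 = 2.5
φ = (3.700 − 2.5/1) / 6 = 0.20 in/h.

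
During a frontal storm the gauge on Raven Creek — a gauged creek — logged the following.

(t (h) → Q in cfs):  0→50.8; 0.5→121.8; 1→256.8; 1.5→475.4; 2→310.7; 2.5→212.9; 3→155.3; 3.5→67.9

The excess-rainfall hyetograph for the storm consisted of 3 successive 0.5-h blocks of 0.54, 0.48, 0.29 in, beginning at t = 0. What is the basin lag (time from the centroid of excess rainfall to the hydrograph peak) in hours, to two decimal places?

Centroid of excess rainfall: t_c = Σ P_i·t̄_i / ΣP_i = 0.6546 h (block centres at 0.25, 0.75, 1.25 h).
Hydrograph peak occurs at t = 1.5 h, so basin lag t_L = 1.5 − 0.6546 = 0.85 h.

t_L ≈ 0.85 h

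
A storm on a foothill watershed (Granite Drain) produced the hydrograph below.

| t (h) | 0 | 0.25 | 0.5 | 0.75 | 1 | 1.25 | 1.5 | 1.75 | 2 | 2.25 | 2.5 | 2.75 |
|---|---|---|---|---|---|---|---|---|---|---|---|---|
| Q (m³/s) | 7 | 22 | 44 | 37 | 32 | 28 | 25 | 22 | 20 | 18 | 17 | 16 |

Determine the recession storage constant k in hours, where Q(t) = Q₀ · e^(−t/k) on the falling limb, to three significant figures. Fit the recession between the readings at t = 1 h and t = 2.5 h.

On the falling limb, Q drops from 32 to 17 m³/s between t = 1 h and t = 2.5 h (Δt = 1.5 h).
k = −Δt / ln(Q₂/Q₁) = −1.5 / ln(17/32) = 2.37 h.

k ≈ 2.37 h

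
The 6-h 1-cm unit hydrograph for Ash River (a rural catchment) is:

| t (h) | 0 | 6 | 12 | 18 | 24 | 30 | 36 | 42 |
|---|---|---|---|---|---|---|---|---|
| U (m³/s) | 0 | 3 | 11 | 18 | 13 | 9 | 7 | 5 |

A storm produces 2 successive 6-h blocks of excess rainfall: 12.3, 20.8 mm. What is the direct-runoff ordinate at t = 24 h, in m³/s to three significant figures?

Q ≈ 53.4 m³/s

By discrete convolution, Q_j = Σ (P_i / 10 mm) · U_{j−i}.
At t = 24 h (j=4): Q = (12.3/10)·13 + (20.8/10)·18 = 53.4 m³/s.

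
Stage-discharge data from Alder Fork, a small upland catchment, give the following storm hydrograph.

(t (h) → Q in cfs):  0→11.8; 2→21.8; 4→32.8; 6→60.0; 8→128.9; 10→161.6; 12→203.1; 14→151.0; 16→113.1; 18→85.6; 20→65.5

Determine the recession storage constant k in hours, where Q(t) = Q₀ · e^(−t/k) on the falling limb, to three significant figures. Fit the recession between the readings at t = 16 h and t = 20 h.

k ≈ 7.32 h

On the falling limb, Q drops from 113.1 to 65.5 cfs between t = 16 h and t = 20 h (Δt = 4 h).
k = −Δt / ln(Q₂/Q₁) = −4 / ln(65.5/113.1) = 7.32 h.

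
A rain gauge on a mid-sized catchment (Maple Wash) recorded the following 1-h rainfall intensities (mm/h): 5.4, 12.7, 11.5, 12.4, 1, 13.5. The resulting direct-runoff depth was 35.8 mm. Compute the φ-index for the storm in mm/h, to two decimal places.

φ ≈ 3.94 mm/h

Only the 5 blocks with intensity above φ contribute runoff: 5.4, 12.7, 11.5, 12.4, 13.5 mm/h.
Σ(I−φ)·Δt = d  ⇒  (5.4+12.7+11.5+12.4+13.5 − 5φ)·1 = 35.8
φ = (55.50 − 35.8/1) / 5 = 3.94 mm/h.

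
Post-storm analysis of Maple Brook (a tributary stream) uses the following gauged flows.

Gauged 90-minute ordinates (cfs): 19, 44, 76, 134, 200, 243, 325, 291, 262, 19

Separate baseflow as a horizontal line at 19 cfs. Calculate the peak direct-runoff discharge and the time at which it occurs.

Subtracting baseflow gives direct-runoff ordinates: 0.0, 25.0, 57.0, 115.0, 181.0, 224.0, 306.0, 272.0, 243.0, 0.0 cfs.
The maximum is 306.0 cfs, occurring at the reading for t = 9 h.

Q_p = 306.0 cfs at t = 9 h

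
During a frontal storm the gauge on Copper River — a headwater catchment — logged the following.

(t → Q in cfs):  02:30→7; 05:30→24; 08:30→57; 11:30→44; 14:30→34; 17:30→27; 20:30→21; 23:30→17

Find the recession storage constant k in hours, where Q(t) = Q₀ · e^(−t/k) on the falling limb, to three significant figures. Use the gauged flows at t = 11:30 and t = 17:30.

k ≈ 12.3 h

On the falling limb, Q drops from 44 to 27 cfs between t = 11:30 and t = 17:30 (Δt = 6 h).
k = −Δt / ln(Q₂/Q₁) = −6 / ln(27/44) = 12.3 h.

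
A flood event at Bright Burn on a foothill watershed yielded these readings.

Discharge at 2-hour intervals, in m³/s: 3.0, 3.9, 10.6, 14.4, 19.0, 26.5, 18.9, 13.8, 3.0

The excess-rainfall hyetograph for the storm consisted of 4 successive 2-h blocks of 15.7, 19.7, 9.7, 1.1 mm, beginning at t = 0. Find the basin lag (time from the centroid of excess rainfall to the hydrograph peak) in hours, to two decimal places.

t_L ≈ 7.16 h

Centroid of excess rainfall: t_c = Σ P_i·t̄_i / ΣP_i = 2.8355 h (block centres at 1, 3, 5, 7 h).
Hydrograph peak occurs at t = 10 h, so basin lag t_L = 10 − 2.8355 = 7.16 h.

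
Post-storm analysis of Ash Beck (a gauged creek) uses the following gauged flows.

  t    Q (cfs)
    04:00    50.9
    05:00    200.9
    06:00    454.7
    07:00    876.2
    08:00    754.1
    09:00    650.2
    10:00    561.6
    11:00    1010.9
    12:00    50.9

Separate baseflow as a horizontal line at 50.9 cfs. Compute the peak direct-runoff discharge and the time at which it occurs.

Subtracting baseflow gives direct-runoff ordinates: 0.0, 150.0, 403.8, 825.3, 703.2, 599.3, 510.7, 960.0, 0.0 cfs.
The maximum is 960.0 cfs, occurring at the reading for t = 11:00.

Q_p = 960.0 cfs at t = 11:00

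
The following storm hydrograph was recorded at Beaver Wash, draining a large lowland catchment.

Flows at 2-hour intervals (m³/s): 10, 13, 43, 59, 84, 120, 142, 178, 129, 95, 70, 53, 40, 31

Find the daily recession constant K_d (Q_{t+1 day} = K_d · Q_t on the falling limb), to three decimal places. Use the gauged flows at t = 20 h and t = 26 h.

Between t = 20 h and t = 26 h the flow falls from 70 to 31 m³/s over 3×2 h = 6 h.
Per-interval ratio K = (31/70)^(1/3) = 0.7622; K_d = K^(24/2) = 0.038.

K_d ≈ 0.038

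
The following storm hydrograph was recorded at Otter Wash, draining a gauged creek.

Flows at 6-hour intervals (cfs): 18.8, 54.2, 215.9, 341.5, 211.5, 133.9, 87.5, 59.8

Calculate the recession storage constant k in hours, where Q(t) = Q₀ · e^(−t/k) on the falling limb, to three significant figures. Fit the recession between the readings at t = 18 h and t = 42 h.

k ≈ 13.8 h

On the falling limb, Q drops from 341.5 to 59.8 cfs between t = 18 h and t = 42 h (Δt = 24 h).
k = −Δt / ln(Q₂/Q₁) = −24 / ln(59.8/341.5) = 13.8 h.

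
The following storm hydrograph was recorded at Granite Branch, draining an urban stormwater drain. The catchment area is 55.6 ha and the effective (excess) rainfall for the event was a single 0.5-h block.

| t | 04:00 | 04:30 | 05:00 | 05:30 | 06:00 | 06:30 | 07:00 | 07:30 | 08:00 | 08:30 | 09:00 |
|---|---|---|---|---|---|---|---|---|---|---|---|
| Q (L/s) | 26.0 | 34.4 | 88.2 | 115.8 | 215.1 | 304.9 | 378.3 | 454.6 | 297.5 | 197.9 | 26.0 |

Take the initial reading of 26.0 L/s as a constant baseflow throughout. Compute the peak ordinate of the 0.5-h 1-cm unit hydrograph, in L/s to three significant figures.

Direct runoff: 0.0, 8.4, 62.2, 89.8, 189.1, 278.9, 352.3, 428.6, 271.5, 171.9, 0.0 L/s; ΣQ_DR = 1853 L/s, peak = 428.6 L/s.
Runoff depth d = ΣQ_DR·Δt / A = 1853 × 1800 / (55.6 ha) = 5.998 mm.
The 1-cm UH is the DRH scaled by (10 mm)/d, so U_p = 428.6 × 10/5.998 = 715 L/s.

U_p ≈ 715 L/s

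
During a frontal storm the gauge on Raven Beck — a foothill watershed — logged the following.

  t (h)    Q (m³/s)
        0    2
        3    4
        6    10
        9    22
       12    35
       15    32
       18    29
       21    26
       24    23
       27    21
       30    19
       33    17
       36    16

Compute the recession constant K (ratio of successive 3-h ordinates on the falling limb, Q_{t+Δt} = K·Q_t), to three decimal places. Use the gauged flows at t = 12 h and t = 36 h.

K ≈ 0.907

Using the recession-limb readings at t = 12 h and t = 36 h: Q falls from 35 to 16 m³/s over 8 intervals.
K = (Q₂/Q₁)^(1/8) = (16/35)^(1/8) = 0.907.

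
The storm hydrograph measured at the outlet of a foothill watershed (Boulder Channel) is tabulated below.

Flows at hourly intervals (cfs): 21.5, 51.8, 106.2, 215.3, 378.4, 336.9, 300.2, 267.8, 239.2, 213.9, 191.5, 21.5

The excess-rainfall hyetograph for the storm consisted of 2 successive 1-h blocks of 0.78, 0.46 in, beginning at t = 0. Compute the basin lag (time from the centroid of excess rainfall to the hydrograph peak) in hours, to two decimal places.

Centroid of excess rainfall: t_c = Σ P_i·t̄_i / ΣP_i = 0.8710 h (block centres at 0.5, 1.5 h).
Hydrograph peak occurs at t = 4 h, so basin lag t_L = 4 − 0.8710 = 3.13 h.

t_L ≈ 3.13 h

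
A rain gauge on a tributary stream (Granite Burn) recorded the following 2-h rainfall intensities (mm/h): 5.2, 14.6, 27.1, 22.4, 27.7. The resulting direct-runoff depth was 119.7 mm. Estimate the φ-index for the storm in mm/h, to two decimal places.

Only the 4 blocks with intensity above φ contribute runoff: 14.6, 27.1, 22.4, 27.7 mm/h.
Σ(I−φ)·Δt = d  ⇒  (14.6+27.1+22.4+27.7 − 4φ)·2 = 119.7
φ = (91.80 − 119.7/2) / 4 = 7.99 mm/h.

φ ≈ 7.99 mm/h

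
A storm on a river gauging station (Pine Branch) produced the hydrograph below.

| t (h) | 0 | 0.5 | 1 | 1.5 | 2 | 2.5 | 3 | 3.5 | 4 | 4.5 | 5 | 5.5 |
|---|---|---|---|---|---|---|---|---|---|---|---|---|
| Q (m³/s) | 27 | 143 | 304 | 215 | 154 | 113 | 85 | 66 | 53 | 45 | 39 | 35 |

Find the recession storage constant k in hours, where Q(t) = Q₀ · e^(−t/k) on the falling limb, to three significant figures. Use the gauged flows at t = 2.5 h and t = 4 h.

On the falling limb, Q drops from 113 to 53 m³/s between t = 2.5 h and t = 4 h (Δt = 1.5 h).
k = −Δt / ln(Q₂/Q₁) = −1.5 / ln(53/113) = 1.98 h.

k ≈ 1.98 h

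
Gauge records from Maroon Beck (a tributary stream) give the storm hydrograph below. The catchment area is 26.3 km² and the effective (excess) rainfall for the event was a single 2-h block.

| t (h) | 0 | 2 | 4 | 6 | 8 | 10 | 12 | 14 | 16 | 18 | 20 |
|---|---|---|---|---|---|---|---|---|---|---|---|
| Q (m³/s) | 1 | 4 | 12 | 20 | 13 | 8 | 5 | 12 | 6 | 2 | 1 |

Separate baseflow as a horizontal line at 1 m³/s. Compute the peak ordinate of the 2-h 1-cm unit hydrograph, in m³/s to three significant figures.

U_p ≈ 9.51 m³/s

Direct runoff: 0.0, 3.0, 11.0, 19.0, 12.0, 7.0, 4.0, 11.0, 5.0, 1.0, 0.0 m³/s; ΣQ_DR = 73.00 m³/s, peak = 19.0 m³/s.
Runoff depth d = ΣQ_DR·Δt / A = 73.00 × 7200 / (26.3 km²) = 19.98 mm.
The 1-cm UH is the DRH scaled by (10 mm)/d, so U_p = 19.0 × 10/19.98 = 9.51 m³/s.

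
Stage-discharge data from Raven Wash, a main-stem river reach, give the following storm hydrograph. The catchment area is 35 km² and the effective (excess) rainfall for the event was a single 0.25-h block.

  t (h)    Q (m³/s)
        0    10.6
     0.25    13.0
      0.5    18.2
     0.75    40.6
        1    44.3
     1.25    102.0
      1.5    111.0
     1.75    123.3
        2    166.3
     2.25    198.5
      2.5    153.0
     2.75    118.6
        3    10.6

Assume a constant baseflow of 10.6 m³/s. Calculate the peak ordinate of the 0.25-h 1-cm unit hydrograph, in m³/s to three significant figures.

Direct runoff: 0.0, 2.4, 7.6, 30.0, 33.7, 91.4, 100.4, 112.7, 155.7, 187.9, 142.4, 108.0, 0.0 m³/s; ΣQ_DR = 972.2 m³/s, peak = 187.9 m³/s.
Runoff depth d = ΣQ_DR·Δt / A = 972.2 × 900 / (35 km²) = 25.00 mm.
The 1-cm UH is the DRH scaled by (10 mm)/d, so U_p = 187.9 × 10/25.00 = 75.2 m³/s.

U_p ≈ 75.2 m³/s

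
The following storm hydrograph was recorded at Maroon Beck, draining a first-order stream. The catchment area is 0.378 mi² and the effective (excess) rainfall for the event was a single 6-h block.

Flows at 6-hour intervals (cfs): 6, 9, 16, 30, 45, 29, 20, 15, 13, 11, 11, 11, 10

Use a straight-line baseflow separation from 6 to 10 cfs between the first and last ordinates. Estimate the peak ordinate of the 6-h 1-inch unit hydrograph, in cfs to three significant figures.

Direct runoff: 0.00, 2.67, 9.33, 23.00, 37.67, 21.33, 12.00, 6.67, 4.33, 2.00, 1.67, 1.33, 0.00 cfs; ΣQ_DR = 122.0 cfs, peak = 37.67 cfs.
Runoff depth d = ΣQ_DR·Δt / A = 122.0 × 21600 / (0.378 mi²) = 3.001 in.
The 1-inch UH is the DRH scaled by (1 in)/d, so U_p = 37.67 × 1/3.001 = 12.6 cfs.

U_p ≈ 12.6 cfs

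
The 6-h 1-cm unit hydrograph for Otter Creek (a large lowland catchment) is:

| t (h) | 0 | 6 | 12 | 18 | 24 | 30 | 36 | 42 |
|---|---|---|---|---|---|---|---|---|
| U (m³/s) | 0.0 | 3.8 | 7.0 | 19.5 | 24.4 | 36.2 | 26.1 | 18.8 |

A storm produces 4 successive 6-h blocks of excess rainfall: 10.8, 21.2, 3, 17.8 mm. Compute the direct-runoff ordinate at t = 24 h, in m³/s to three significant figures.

Q ≈ 76.6 m³/s

By discrete convolution, Q_j = Σ (P_i / 10 mm) · U_{j−i}.
At t = 24 h (j=4): Q = (10.8/10)·24.4 + (21.2/10)·19.5 + (3/10)·7.0 + (17.8/10)·3.8 = 76.6 m³/s.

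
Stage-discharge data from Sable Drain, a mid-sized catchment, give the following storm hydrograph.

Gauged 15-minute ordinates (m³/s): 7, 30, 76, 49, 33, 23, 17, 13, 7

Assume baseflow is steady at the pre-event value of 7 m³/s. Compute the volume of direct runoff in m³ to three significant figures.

V ≈ 1.73 × 10^5 m³

Direct-runoff ordinates (Q − Q_b): 0.0, 23.0, 69.0, 42.0, 26.0, 16.0, 10.0, 6.0, 0.0 m³/s.
ΣQ_DR = 192.0 m³/s.
With Δt = 0.25 h = 900 s, V = ΣQ_DR · Δt = 192.0 × 900 = 1.73 × 10^5 m³.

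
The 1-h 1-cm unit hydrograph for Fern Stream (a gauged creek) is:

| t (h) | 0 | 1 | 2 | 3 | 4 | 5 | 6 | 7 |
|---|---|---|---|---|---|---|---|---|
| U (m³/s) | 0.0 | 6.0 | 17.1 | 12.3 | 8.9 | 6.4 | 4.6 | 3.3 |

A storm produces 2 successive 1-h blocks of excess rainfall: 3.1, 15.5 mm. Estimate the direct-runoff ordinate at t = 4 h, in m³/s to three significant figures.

By discrete convolution, Q_j = Σ (P_i / 10 mm) · U_{j−i}.
At t = 4 h (j=4): Q = (3.1/10)·8.9 + (15.5/10)·12.3 = 21.8 m³/s.

Q ≈ 21.8 m³/s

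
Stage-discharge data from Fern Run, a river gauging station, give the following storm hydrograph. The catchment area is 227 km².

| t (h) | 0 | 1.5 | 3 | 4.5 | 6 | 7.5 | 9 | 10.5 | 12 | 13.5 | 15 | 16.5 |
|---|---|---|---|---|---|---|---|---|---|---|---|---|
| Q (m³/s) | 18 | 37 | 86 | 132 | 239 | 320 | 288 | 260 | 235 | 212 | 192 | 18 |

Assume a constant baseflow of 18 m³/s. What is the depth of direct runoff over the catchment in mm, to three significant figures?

Direct runoff: 0.0, 19.0, 68.0, 114.0, 221.0, 302.0, 270.0, 242.0, 217.0, 194.0, 174.0, 0.0 m³/s; ΣQ_DR = 1821 m³/s.
V = ΣQ_DR · Δt = 1821 × 5400 s = 9.833 × 10^6 m³.
Over A = 227 km², depth = V / A = 43.3 mm.

d ≈ 43.3 mm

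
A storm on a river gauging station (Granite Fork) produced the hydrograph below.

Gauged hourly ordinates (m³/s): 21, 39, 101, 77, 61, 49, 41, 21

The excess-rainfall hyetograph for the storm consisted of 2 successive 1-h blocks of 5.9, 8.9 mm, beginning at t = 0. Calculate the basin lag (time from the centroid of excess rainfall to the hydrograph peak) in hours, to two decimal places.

t_L ≈ 0.90 h

Centroid of excess rainfall: t_c = Σ P_i·t̄_i / ΣP_i = 1.1014 h (block centres at 0.5, 1.5 h).
Hydrograph peak occurs at t = 2 h, so basin lag t_L = 2 − 1.1014 = 0.90 h.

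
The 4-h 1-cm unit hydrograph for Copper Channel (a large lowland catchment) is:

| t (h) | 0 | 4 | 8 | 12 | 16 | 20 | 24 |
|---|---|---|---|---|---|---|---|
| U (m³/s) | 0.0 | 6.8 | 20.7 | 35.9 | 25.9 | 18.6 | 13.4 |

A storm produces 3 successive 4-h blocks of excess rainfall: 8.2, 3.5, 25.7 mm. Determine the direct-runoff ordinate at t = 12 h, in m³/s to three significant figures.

By discrete convolution, Q_j = Σ (P_i / 10 mm) · U_{j−i}.
At t = 12 h (j=3): Q = (8.2/10)·35.9 + (3.5/10)·20.7 + (25.7/10)·6.8 = 54.2 m³/s.

Q ≈ 54.2 m³/s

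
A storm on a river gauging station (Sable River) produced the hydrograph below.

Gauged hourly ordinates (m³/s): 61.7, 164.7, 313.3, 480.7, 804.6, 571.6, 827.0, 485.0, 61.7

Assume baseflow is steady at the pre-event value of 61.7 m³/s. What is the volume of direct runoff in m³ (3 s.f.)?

Direct-runoff ordinates (Q − Q_b): 0.0, 103.0, 251.6, 419.0, 742.9, 509.9, 765.3, 423.3, 0.0 m³/s.
ΣQ_DR = 3215 m³/s.
With Δt = 1 h = 3600 s, V = ΣQ_DR · Δt = 3215 × 3600 = 1.16 × 10^7 m³.

V ≈ 1.16 × 10^7 m³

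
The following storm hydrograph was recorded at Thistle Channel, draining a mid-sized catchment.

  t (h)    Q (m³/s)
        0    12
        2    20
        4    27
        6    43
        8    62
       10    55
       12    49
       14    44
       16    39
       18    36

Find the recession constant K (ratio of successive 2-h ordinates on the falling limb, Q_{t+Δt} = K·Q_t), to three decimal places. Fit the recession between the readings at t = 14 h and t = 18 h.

K ≈ 0.905

Using the recession-limb readings at t = 14 h and t = 18 h: Q falls from 44 to 36 m³/s over 2 intervals.
K = (Q₂/Q₁)^(1/2) = (36/44)^(1/2) = 0.905.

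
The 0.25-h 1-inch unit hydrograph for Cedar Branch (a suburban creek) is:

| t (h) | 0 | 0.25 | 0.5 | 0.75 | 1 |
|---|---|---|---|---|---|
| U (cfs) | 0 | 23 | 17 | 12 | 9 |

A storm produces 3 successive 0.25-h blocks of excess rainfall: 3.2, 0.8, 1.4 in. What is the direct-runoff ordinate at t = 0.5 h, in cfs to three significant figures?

By discrete convolution, Q_j = Σ (P_i / 1 in) · U_{j−i}.
At t = 0.5 h (j=2): Q = (3.2/1)·17 + (0.8/1)·23 + (1.4/1)·0 = 72.8 cfs.

Q ≈ 72.8 cfs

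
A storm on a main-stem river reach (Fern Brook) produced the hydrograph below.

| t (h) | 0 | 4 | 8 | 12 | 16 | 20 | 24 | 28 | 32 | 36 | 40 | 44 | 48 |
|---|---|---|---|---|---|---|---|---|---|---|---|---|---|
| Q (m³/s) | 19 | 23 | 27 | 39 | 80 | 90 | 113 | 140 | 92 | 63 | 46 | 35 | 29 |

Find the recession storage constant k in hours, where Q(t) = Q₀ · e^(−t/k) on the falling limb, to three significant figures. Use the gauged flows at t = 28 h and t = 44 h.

k ≈ 11.5 h

On the falling limb, Q drops from 140 to 35 m³/s between t = 28 h and t = 44 h (Δt = 16 h).
k = −Δt / ln(Q₂/Q₁) = −16 / ln(35/140) = 11.5 h.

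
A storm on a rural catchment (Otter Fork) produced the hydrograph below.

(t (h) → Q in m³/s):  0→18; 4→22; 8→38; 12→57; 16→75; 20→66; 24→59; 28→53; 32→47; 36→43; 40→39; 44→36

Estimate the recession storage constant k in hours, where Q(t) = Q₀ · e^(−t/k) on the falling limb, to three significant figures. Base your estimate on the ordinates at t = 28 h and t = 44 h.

k ≈ 41.4 h

On the falling limb, Q drops from 53 to 36 m³/s between t = 28 h and t = 44 h (Δt = 16 h).
k = −Δt / ln(Q₂/Q₁) = −16 / ln(36/53) = 41.4 h.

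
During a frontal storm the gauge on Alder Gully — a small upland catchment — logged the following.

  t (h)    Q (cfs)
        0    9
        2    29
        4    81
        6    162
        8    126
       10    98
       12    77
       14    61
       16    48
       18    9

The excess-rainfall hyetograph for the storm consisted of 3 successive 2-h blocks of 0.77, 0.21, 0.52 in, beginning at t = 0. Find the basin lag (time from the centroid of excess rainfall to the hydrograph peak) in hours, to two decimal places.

t_L ≈ 3.33 h

Centroid of excess rainfall: t_c = Σ P_i·t̄_i / ΣP_i = 2.6667 h (block centres at 1, 3, 5 h).
Hydrograph peak occurs at t = 6 h, so basin lag t_L = 6 − 2.6667 = 3.33 h.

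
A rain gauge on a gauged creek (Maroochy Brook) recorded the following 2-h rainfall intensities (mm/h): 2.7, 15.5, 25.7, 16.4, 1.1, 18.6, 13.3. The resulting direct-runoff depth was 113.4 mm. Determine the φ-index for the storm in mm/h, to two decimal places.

Only the 5 blocks with intensity above φ contribute runoff: 15.5, 25.7, 16.4, 18.6, 13.3 mm/h.
Σ(I−φ)·Δt = d  ⇒  (15.5+25.7+16.4+18.6+13.3 − 5φ)·2 = 113.4
φ = (89.50 − 113.4/2) / 5 = 6.56 mm/h.

φ ≈ 6.56 mm/h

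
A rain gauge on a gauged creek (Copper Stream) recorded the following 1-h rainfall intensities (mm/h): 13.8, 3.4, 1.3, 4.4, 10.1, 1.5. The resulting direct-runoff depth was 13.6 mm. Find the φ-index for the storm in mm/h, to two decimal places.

φ ≈ 5.15 mm/h

Only the 2 blocks with intensity above φ contribute runoff: 13.8, 10.1 mm/h.
Σ(I−φ)·Δt = d  ⇒  (13.8+10.1 − 2φ)·1 = 13.6
φ = (23.90 − 13.6/1) / 2 = 5.15 mm/h.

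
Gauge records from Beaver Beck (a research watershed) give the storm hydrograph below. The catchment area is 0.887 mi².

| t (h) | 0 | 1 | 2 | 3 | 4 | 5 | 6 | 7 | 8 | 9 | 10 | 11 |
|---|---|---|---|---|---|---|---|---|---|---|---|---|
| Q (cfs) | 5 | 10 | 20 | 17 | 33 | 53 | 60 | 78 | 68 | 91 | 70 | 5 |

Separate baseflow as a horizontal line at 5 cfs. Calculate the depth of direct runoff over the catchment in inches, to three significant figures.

Direct runoff: 0.0, 5.0, 15.0, 12.0, 28.0, 48.0, 55.0, 73.0, 63.0, 86.0, 65.0, 0.0 cfs; ΣQ_DR = 450.0 cfs.
V = ΣQ_DR · Δt = 450.0 × 3600 s = 1.620 × 10^6 ft³.
Over A = 0.887 mi², depth = V / A = 0.786 in.

d ≈ 0.786 in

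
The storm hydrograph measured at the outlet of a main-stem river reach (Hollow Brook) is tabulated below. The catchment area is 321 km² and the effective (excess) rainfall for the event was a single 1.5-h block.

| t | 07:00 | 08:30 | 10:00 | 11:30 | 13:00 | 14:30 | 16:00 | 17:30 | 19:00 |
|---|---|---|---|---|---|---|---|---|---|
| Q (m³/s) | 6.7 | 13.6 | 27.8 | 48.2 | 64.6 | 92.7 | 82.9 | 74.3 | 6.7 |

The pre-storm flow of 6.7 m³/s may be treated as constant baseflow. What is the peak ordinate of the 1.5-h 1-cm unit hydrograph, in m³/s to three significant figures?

U_p ≈ 143 m³/s

Direct runoff: 0.0, 6.9, 21.1, 41.5, 57.9, 86.0, 76.2, 67.6, 0.0 m³/s; ΣQ_DR = 357.2 m³/s, peak = 86.0 m³/s.
Runoff depth d = ΣQ_DR·Δt / A = 357.2 × 5400 / (321 km²) = 6.009 mm.
The 1-cm UH is the DRH scaled by (10 mm)/d, so U_p = 86.0 × 10/6.009 = 143 m³/s.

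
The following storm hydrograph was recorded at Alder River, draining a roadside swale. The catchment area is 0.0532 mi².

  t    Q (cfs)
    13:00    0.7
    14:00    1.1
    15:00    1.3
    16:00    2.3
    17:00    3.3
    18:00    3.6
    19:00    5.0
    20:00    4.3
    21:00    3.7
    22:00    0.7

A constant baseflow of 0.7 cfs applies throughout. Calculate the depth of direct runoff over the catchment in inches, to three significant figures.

Direct runoff: 0.0, 0.4, 0.6, 1.6, 2.6, 2.9, 4.3, 3.6, 3.0, 0.0 cfs; ΣQ_DR = 19.00 cfs.
V = ΣQ_DR · Δt = 19.00 × 3600 s = 68400 ft³.
Over A = 0.0532 mi², depth = V / A = 0.553 in.

d ≈ 0.553 in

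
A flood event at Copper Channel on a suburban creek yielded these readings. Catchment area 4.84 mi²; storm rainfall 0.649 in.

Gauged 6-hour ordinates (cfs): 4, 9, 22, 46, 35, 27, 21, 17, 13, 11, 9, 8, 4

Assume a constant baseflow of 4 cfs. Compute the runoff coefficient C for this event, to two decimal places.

ΣQ_DR = 174.0 cfs; V = ΣQ_DR·Δt = 3.758 × 10^6 ft³.
Runoff depth d = V / A = 0.3342 in.
C = d / P = 0.3342 / 0.649 = 0.52.

C ≈ 0.52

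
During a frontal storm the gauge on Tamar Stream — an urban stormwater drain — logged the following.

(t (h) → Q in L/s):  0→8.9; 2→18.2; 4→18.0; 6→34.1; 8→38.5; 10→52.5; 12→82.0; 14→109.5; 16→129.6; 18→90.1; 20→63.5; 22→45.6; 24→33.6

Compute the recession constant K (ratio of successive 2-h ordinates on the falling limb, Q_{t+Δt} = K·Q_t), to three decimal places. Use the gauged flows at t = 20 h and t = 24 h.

Using the recession-limb readings at t = 20 h and t = 24 h: Q falls from 63.5 to 33.6 L/s over 2 intervals.
K = (Q₂/Q₁)^(1/2) = (33.6/63.5)^(1/2) = 0.727.

K ≈ 0.727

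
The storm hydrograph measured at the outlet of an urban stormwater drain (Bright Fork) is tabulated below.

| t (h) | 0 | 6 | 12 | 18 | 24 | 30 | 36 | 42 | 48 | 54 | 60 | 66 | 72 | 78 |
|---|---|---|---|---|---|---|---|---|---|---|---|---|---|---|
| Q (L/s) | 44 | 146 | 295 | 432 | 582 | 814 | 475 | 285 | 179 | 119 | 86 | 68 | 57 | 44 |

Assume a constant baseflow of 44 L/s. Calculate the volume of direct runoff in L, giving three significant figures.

V ≈ 6.50 × 10^7 L

Direct-runoff ordinates (Q − Q_b): 0.0, 102.0, 251.0, 388.0, 538.0, 770.0, 431.0, 241.0, 135.0, 75.0, 42.0, 24.0, 13.0, 0.0 L/s.
ΣQ_DR = 3010 L/s.
With Δt = 6 h = 21600 s, V = ΣQ_DR · Δt = 3010 × 21600 = 6.50 × 10^7 L.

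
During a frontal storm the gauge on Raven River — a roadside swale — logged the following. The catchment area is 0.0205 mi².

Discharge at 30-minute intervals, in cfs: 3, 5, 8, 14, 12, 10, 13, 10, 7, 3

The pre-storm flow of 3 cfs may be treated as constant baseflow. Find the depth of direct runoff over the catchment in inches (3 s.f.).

Direct runoff: 0.0, 2.0, 5.0, 11.0, 9.0, 7.0, 10.0, 7.0, 4.0, 0.0 cfs; ΣQ_DR = 55.00 cfs.
V = ΣQ_DR · Δt = 55.00 × 1800 s = 99000 ft³.
Over A = 0.0205 mi², depth = V / A = 2.08 in.

d ≈ 2.08 in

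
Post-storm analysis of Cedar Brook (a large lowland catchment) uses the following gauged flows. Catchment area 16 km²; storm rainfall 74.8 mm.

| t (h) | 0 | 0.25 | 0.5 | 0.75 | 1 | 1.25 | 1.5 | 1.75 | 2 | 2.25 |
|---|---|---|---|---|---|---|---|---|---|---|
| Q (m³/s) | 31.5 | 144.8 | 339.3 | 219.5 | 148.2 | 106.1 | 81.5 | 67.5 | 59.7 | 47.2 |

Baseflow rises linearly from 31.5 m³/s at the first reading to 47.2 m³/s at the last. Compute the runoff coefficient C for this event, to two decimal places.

C ≈ 0.64

ΣQ_DR = 851.8 m³/s; V = ΣQ_DR·Δt = 7.666 × 10^5 m³.
Runoff depth d = V / A = 47.91 mm.
C = d / P = 47.91 / 74.8 = 0.64.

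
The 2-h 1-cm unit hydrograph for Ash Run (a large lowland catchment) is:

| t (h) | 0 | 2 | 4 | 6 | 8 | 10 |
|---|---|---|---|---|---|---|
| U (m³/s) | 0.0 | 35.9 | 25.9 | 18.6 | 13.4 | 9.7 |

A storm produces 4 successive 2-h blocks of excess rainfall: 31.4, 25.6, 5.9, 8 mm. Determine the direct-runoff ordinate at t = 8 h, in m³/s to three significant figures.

By discrete convolution, Q_j = Σ (P_i / 10 mm) · U_{j−i}.
At t = 8 h (j=4): Q = (31.4/10)·13.4 + (25.6/10)·18.6 + (5.9/10)·25.9 + (8/10)·35.9 = 134 m³/s.

Q ≈ 134 m³/s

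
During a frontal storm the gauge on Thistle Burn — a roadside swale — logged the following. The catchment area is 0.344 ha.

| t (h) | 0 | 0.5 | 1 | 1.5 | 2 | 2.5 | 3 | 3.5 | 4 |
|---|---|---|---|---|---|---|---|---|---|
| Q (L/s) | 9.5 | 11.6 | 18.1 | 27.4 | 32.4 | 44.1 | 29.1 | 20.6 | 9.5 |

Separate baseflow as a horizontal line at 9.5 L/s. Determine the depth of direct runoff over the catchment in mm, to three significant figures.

Direct runoff: 0.0, 2.1, 8.6, 17.9, 22.9, 34.6, 19.6, 11.1, 0.0 L/s; ΣQ_DR = 116.8 L/s.
V = ΣQ_DR · Δt = 116.8 × 1800 s = 2.102 × 10^5 L.
Over A = 0.344 ha, depth = V / A = 61.1 mm.

d ≈ 61.1 mm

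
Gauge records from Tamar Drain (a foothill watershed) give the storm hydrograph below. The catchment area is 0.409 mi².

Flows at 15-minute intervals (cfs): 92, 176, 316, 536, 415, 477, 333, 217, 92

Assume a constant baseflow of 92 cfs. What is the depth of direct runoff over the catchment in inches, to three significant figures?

Direct runoff: 0.0, 84.0, 224.0, 444.0, 323.0, 385.0, 241.0, 125.0, 0.0 cfs; ΣQ_DR = 1826 cfs.
V = ΣQ_DR · Δt = 1826 × 900 s = 1.643 × 10^6 ft³.
Over A = 0.409 mi², depth = V / A = 1.73 in.

d ≈ 1.73 in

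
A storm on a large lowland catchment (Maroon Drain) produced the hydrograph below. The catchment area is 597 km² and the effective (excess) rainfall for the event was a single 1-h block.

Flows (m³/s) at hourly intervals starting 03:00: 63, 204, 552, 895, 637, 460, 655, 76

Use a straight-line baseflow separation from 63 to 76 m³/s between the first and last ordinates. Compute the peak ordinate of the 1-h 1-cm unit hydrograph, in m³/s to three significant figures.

U_p ≈ 459 m³/s

Direct runoff: 0.00, 139.14, 485.29, 826.43, 566.57, 387.71, 580.86, 0.00 m³/s; ΣQ_DR = 2986 m³/s, peak = 826.43 m³/s.
Runoff depth d = ΣQ_DR·Δt / A = 2986 × 3600 / (597 km²) = 18.01 mm.
The 1-cm UH is the DRH scaled by (10 mm)/d, so U_p = 826.43 × 10/18.01 = 459 m³/s.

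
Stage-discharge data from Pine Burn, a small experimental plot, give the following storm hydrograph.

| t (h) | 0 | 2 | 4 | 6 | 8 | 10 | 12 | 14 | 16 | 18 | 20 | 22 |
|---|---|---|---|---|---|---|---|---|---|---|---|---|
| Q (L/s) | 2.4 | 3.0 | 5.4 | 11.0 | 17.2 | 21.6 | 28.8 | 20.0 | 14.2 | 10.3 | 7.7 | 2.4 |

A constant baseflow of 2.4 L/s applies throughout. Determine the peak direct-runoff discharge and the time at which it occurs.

Subtracting baseflow gives direct-runoff ordinates: 0.0, 0.6, 3.0, 8.6, 14.8, 19.2, 26.4, 17.6, 11.8, 7.9, 5.3, 0.0 L/s.
The maximum is 26.4 L/s, occurring at the reading for t = 12 h.

Q_p = 26.4 L/s at t = 12 h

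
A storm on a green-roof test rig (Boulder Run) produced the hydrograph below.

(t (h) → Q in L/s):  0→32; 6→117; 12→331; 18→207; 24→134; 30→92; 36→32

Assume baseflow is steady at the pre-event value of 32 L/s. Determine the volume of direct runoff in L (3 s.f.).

Direct-runoff ordinates (Q − Q_b): 0.0, 85.0, 299.0, 175.0, 102.0, 60.0, 0.0 L/s.
ΣQ_DR = 721.0 L/s.
With Δt = 6 h = 21600 s, V = ΣQ_DR · Δt = 721.0 × 21600 = 1.56 × 10^7 L.

V ≈ 1.56 × 10^7 L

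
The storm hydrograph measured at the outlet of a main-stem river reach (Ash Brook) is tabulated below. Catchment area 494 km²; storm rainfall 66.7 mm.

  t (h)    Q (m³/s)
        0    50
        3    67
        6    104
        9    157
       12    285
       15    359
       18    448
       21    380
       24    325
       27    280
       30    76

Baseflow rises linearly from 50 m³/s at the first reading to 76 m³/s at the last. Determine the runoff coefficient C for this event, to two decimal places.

ΣQ_DR = 1838 m³/s; V = ΣQ_DR·Δt = 1.985 × 10^7 m³.
Runoff depth d = V / A = 40.18 mm.
C = d / P = 40.18 / 66.7 = 0.60.

C ≈ 0.60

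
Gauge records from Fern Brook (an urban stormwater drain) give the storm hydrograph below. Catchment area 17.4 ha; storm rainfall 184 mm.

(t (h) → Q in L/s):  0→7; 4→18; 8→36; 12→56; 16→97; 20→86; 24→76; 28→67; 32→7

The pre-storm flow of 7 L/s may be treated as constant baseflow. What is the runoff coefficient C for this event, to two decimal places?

ΣQ_DR = 387.0 L/s; V = ΣQ_DR·Δt = 5.573 × 10^6 L.
Runoff depth d = V / A = 32.03 mm.
C = d / P = 32.03 / 184 = 0.17.

C ≈ 0.17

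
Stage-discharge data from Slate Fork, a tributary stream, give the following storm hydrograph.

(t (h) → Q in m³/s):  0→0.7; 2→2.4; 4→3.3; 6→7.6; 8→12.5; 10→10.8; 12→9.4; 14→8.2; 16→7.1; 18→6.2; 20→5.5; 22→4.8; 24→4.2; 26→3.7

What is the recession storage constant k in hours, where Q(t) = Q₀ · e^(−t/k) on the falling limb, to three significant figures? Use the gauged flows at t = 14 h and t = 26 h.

k ≈ 15.1 h

On the falling limb, Q drops from 8.2 to 3.7 m³/s between t = 14 h and t = 26 h (Δt = 12 h).
k = −Δt / ln(Q₂/Q₁) = −12 / ln(3.7/8.2) = 15.1 h.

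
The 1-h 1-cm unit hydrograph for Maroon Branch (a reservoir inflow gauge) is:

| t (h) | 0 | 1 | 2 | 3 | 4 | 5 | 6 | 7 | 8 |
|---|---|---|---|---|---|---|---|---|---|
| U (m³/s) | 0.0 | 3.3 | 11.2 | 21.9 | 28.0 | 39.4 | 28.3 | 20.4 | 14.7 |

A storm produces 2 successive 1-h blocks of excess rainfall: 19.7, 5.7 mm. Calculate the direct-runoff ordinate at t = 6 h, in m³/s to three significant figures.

By discrete convolution, Q_j = Σ (P_i / 10 mm) · U_{j−i}.
At t = 6 h (j=6): Q = (19.7/10)·28.3 + (5.7/10)·39.4 = 78.2 m³/s.

Q ≈ 78.2 m³/s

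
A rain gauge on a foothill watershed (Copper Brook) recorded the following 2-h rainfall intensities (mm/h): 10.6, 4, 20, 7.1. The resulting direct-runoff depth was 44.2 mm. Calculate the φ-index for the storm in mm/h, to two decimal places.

Only the 3 blocks with intensity above φ contribute runoff: 10.6, 20, 7.1 mm/h.
Σ(I−φ)·Δt = d  ⇒  (10.6+20+7.1 − 3φ)·2 = 44.2
φ = (37.70 − 44.2/2) / 3 = 5.20 mm/h.

φ ≈ 5.20 mm/h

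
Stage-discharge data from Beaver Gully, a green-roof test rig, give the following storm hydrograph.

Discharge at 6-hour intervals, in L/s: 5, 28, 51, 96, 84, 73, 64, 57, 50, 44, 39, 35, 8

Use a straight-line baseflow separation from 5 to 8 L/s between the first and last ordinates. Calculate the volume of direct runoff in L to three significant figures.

V ≈ 1.19 × 10^7 L

Direct-runoff ordinates (Q − Q_b): 0.00, 22.75, 45.50, 90.25, 78.00, 66.75, 57.50, 50.25, 43.00, 36.75, 31.50, 27.25, 0.00 L/s.
ΣQ_DR = 549.5 L/s.
With Δt = 6 h = 21600 s, V = ΣQ_DR · Δt = 549.5 × 21600 = 1.19 × 10^7 L.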